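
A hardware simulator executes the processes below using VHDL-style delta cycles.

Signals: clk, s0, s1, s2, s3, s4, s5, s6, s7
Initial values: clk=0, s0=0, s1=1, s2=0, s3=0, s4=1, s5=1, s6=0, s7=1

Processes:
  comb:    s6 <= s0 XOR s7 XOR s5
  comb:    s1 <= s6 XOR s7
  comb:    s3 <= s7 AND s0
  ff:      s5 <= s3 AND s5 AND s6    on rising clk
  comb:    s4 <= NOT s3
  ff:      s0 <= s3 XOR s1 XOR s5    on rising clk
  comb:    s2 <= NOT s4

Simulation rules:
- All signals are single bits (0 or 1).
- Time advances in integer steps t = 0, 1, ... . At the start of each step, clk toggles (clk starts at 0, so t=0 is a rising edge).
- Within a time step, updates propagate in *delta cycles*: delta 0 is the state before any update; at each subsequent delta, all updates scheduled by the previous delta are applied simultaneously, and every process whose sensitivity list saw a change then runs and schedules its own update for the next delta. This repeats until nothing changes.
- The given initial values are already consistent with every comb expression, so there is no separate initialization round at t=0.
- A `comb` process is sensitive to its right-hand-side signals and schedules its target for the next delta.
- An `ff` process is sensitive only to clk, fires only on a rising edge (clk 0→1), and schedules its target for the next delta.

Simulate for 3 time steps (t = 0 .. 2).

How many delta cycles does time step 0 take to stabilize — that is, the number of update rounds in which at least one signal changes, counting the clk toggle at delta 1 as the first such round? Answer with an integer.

t=0 Δ0: s3=0 s2=0 s7=1 s6=0 s0=0 clk=0 s1=1 s4=1 s5=1
  Δ1: clk:0→1
  Δ2: s5:1→0
  Δ3: s6:0→1
  Δ4: s1:1→0
  (4Δ to stable)
t=1 Δ0: s3=0 s2=0 s7=1 s6=1 s0=0 clk=1 s1=0 s4=1 s5=0
  Δ1: clk:1→0
  (1Δ to stable)
t=2 Δ0: s3=0 s2=0 s7=1 s6=1 s0=0 clk=0 s1=0 s4=1 s5=0
  Δ1: clk:0→1
  (1Δ to stable)

4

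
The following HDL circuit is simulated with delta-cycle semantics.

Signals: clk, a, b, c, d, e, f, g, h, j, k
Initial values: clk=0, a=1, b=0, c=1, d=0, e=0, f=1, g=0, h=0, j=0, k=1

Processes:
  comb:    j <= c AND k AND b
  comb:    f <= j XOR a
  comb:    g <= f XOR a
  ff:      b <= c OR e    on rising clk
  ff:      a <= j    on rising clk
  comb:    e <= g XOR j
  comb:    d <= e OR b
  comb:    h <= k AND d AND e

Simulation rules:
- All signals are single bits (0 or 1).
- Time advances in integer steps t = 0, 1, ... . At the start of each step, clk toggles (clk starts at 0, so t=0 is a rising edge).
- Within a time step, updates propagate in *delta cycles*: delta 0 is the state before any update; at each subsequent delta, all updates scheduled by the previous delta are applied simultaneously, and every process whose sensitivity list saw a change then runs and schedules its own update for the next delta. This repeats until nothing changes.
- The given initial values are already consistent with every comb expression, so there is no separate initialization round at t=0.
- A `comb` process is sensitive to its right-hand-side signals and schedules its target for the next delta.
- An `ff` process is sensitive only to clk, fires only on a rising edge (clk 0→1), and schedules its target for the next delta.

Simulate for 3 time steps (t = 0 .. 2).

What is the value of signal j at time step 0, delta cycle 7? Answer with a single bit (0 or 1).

t=0 Δ0: clk=0 k=1 f=1 c=1 g=0 a=1 h=0 d=0 b=0 e=0 j=0
  Δ1: clk:0→1
  Δ2: a:1→0, b:0→1
  Δ3: f:1→0, g:0→1, d:0→1, j:0→1
  Δ4: f:0→1, g:1→0
  Δ5: g:0→1, e:0→1
  Δ6: h:0→1, e:1→0
  Δ7: h:1→0
  (7Δ to stable)
t=1 Δ0: clk=1 k=1 f=1 c=1 g=1 a=0 h=0 d=1 b=1 e=0 j=1
  Δ1: clk:1→0
  (1Δ to stable)
t=2 Δ0: clk=0 k=1 f=1 c=1 g=1 a=0 h=0 d=1 b=1 e=0 j=1
  Δ1: clk:0→1
  Δ2: a:0→1
  Δ3: f:1→0, g:1→0
  Δ4: g:0→1, e:0→1
  Δ5: h:0→1, e:1→0
  Δ6: h:1→0
  (6Δ to stable)

1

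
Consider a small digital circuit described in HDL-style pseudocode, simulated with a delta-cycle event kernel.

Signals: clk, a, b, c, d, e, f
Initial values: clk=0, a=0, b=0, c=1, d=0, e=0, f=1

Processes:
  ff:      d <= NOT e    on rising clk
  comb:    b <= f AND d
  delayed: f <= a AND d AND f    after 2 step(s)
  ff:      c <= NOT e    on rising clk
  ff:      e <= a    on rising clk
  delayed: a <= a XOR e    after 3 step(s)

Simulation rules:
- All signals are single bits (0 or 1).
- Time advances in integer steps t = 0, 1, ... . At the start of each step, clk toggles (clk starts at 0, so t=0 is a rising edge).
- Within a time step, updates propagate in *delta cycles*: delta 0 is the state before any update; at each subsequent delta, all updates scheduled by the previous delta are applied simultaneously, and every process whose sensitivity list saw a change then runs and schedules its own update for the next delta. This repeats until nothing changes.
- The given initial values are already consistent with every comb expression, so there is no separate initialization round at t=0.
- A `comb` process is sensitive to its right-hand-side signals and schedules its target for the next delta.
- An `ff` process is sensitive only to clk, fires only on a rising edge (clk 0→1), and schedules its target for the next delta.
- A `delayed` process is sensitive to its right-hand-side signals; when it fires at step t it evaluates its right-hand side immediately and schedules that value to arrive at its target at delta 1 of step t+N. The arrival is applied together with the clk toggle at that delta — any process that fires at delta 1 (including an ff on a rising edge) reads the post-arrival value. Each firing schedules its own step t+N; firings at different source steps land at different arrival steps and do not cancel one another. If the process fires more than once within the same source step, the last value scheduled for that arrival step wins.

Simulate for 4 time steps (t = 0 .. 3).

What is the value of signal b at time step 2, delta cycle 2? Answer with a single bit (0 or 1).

[bits: clk,f,b,c,a,e,d]
t=0: Δ0=0101000 Δ1=1101000 Δ2=1101001 Δ3=1111001 | 3Δ
t=1: Δ0=1111001 Δ1=0111001 | 1Δ
t=2: Δ0=0111001 Δ1=1011001 Δ2=1001001 | 2Δ
t=3: Δ0=1001001 Δ1=0001001 | 1Δ

0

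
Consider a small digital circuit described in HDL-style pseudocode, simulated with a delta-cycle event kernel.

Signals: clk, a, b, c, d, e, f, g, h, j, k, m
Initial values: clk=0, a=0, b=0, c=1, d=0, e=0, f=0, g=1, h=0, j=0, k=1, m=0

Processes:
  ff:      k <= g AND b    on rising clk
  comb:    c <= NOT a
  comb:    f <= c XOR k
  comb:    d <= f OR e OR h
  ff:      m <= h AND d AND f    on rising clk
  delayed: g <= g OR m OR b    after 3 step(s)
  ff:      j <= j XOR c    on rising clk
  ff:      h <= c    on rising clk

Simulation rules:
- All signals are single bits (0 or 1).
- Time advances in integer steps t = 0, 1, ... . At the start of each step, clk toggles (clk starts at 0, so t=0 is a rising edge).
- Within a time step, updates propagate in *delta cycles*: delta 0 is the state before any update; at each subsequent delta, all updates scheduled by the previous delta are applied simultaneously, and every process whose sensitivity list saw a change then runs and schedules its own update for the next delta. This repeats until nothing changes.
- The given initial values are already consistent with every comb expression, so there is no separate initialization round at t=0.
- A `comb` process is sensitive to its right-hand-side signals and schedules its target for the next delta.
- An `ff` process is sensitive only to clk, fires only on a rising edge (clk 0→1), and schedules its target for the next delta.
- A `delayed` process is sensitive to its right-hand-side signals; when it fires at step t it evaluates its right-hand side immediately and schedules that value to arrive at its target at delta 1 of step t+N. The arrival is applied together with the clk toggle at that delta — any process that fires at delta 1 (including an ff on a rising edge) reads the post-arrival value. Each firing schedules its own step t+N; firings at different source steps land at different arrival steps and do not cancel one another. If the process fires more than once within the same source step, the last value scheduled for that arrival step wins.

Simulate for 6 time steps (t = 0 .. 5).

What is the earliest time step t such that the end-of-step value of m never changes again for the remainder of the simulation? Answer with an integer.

t0.Δ0 e=0 clk=0 j=0 b=0 f=0 c=1 h=0 a=0 m=0 k=1 g=1 d=0
t0.Δ1 e=0 clk=1 j=0 b=0 f=0 c=1 h=0 a=0 m=0 k=1 g=1 d=0
t0.Δ2 e=0 clk=1 j=1 b=0 f=0 c=1 h=1 a=0 m=0 k=0 g=1 d=0
t0.Δ3 e=0 clk=1 j=1 b=0 f=1 c=1 h=1 a=0 m=0 k=0 g=1 d=1
t1.Δ0 e=0 clk=1 j=1 b=0 f=1 c=1 h=1 a=0 m=0 k=0 g=1 d=1
t1.Δ1 e=0 clk=0 j=1 b=0 f=1 c=1 h=1 a=0 m=0 k=0 g=1 d=1
t2.Δ0 e=0 clk=0 j=1 b=0 f=1 c=1 h=1 a=0 m=0 k=0 g=1 d=1
t2.Δ1 e=0 clk=1 j=1 b=0 f=1 c=1 h=1 a=0 m=0 k=0 g=1 d=1
t2.Δ2 e=0 clk=1 j=0 b=0 f=1 c=1 h=1 a=0 m=1 k=0 g=1 d=1
t3.Δ0 e=0 clk=1 j=0 b=0 f=1 c=1 h=1 a=0 m=1 k=0 g=1 d=1
t3.Δ1 e=0 clk=0 j=0 b=0 f=1 c=1 h=1 a=0 m=1 k=0 g=1 d=1
t4.Δ0 e=0 clk=0 j=0 b=0 f=1 c=1 h=1 a=0 m=1 k=0 g=1 d=1
t4.Δ1 e=0 clk=1 j=0 b=0 f=1 c=1 h=1 a=0 m=1 k=0 g=1 d=1
t4.Δ2 e=0 clk=1 j=1 b=0 f=1 c=1 h=1 a=0 m=1 k=0 g=1 d=1
t5.Δ0 e=0 clk=1 j=1 b=0 f=1 c=1 h=1 a=0 m=1 k=0 g=1 d=1
t5.Δ1 e=0 clk=0 j=1 b=0 f=1 c=1 h=1 a=0 m=1 k=0 g=1 d=1

2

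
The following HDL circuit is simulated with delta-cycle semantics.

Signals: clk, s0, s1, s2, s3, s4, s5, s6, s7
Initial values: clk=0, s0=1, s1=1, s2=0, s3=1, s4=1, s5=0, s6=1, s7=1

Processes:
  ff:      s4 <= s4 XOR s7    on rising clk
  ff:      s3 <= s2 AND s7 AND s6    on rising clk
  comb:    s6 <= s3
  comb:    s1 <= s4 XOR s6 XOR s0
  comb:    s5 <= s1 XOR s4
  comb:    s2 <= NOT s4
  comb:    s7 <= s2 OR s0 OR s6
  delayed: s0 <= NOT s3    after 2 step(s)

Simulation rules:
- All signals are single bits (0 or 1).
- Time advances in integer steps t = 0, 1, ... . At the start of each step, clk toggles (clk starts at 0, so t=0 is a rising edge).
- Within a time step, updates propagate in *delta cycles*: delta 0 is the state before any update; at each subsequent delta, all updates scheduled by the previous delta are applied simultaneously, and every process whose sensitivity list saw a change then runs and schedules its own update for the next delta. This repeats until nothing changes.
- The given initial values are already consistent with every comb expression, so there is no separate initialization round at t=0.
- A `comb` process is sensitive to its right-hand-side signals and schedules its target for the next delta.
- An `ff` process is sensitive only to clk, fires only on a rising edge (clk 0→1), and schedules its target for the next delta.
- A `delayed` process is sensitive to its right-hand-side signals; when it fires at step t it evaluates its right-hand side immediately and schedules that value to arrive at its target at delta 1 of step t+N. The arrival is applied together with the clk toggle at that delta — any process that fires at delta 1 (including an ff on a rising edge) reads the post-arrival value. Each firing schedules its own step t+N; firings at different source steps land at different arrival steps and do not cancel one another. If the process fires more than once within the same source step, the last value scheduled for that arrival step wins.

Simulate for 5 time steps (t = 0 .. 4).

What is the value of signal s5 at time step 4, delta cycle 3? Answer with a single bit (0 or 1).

t0.Δ0 s6=1 s5=0 s4=1 s1=1 s2=0 clk=0 s3=1 s7=1 s0=1
t0.Δ1 s6=1 s5=0 s4=1 s1=1 s2=0 clk=1 s3=1 s7=1 s0=1
t0.Δ2 s6=1 s5=0 s4=0 s1=1 s2=0 clk=1 s3=0 s7=1 s0=1
t0.Δ3 s6=0 s5=1 s4=0 s1=0 s2=1 clk=1 s3=0 s7=1 s0=1
t0.Δ4 s6=0 s5=0 s4=0 s1=1 s2=1 clk=1 s3=0 s7=1 s0=1
t0.Δ5 s6=0 s5=1 s4=0 s1=1 s2=1 clk=1 s3=0 s7=1 s0=1
t1.Δ0 s6=0 s5=1 s4=0 s1=1 s2=1 clk=1 s3=0 s7=1 s0=1
t1.Δ1 s6=0 s5=1 s4=0 s1=1 s2=1 clk=0 s3=0 s7=1 s0=1
t2.Δ0 s6=0 s5=1 s4=0 s1=1 s2=1 clk=0 s3=0 s7=1 s0=1
t2.Δ1 s6=0 s5=1 s4=0 s1=1 s2=1 clk=1 s3=0 s7=1 s0=1
t2.Δ2 s6=0 s5=1 s4=1 s1=1 s2=1 clk=1 s3=0 s7=1 s0=1
t2.Δ3 s6=0 s5=0 s4=1 s1=0 s2=0 clk=1 s3=0 s7=1 s0=1
t2.Δ4 s6=0 s5=1 s4=1 s1=0 s2=0 clk=1 s3=0 s7=1 s0=1
t3.Δ0 s6=0 s5=1 s4=1 s1=0 s2=0 clk=1 s3=0 s7=1 s0=1
t3.Δ1 s6=0 s5=1 s4=1 s1=0 s2=0 clk=0 s3=0 s7=1 s0=1
t4.Δ0 s6=0 s5=1 s4=1 s1=0 s2=0 clk=0 s3=0 s7=1 s0=1
t4.Δ1 s6=0 s5=1 s4=1 s1=0 s2=0 clk=1 s3=0 s7=1 s0=1
t4.Δ2 s6=0 s5=1 s4=0 s1=0 s2=0 clk=1 s3=0 s7=1 s0=1
t4.Δ3 s6=0 s5=0 s4=0 s1=1 s2=1 clk=1 s3=0 s7=1 s0=1
t4.Δ4 s6=0 s5=1 s4=0 s1=1 s2=1 clk=1 s3=0 s7=1 s0=1

0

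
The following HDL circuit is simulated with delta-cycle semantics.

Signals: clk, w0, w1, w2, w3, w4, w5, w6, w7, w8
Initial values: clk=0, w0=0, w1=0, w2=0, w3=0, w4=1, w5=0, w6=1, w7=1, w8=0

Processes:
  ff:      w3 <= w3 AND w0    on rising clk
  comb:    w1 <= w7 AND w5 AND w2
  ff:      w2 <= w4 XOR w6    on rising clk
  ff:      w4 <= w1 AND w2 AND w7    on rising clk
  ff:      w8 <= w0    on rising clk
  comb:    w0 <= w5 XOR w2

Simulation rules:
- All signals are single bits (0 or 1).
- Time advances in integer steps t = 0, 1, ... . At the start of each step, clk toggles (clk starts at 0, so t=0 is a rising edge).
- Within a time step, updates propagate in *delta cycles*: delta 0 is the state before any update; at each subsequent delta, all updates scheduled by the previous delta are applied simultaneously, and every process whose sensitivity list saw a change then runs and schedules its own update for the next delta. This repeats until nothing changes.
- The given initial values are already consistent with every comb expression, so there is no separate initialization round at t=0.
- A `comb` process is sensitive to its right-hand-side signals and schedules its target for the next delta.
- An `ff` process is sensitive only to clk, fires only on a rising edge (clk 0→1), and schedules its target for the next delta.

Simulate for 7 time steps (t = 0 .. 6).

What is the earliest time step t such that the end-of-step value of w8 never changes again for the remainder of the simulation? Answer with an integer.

t0.Δ0 w1=0 w8=0 w5=0 w2=0 clk=0 w4=1 w6=1 w3=0 w0=0 w7=1
t0.Δ1 w1=0 w8=0 w5=0 w2=0 clk=1 w4=1 w6=1 w3=0 w0=0 w7=1
t0.Δ2 w1=0 w8=0 w5=0 w2=0 clk=1 w4=0 w6=1 w3=0 w0=0 w7=1
t1.Δ0 w1=0 w8=0 w5=0 w2=0 clk=1 w4=0 w6=1 w3=0 w0=0 w7=1
t1.Δ1 w1=0 w8=0 w5=0 w2=0 clk=0 w4=0 w6=1 w3=0 w0=0 w7=1
t2.Δ0 w1=0 w8=0 w5=0 w2=0 clk=0 w4=0 w6=1 w3=0 w0=0 w7=1
t2.Δ1 w1=0 w8=0 w5=0 w2=0 clk=1 w4=0 w6=1 w3=0 w0=0 w7=1
t2.Δ2 w1=0 w8=0 w5=0 w2=1 clk=1 w4=0 w6=1 w3=0 w0=0 w7=1
t2.Δ3 w1=0 w8=0 w5=0 w2=1 clk=1 w4=0 w6=1 w3=0 w0=1 w7=1
t3.Δ0 w1=0 w8=0 w5=0 w2=1 clk=1 w4=0 w6=1 w3=0 w0=1 w7=1
t3.Δ1 w1=0 w8=0 w5=0 w2=1 clk=0 w4=0 w6=1 w3=0 w0=1 w7=1
t4.Δ0 w1=0 w8=0 w5=0 w2=1 clk=0 w4=0 w6=1 w3=0 w0=1 w7=1
t4.Δ1 w1=0 w8=0 w5=0 w2=1 clk=1 w4=0 w6=1 w3=0 w0=1 w7=1
t4.Δ2 w1=0 w8=1 w5=0 w2=1 clk=1 w4=0 w6=1 w3=0 w0=1 w7=1
t5.Δ0 w1=0 w8=1 w5=0 w2=1 clk=1 w4=0 w6=1 w3=0 w0=1 w7=1
t5.Δ1 w1=0 w8=1 w5=0 w2=1 clk=0 w4=0 w6=1 w3=0 w0=1 w7=1
t6.Δ0 w1=0 w8=1 w5=0 w2=1 clk=0 w4=0 w6=1 w3=0 w0=1 w7=1
t6.Δ1 w1=0 w8=1 w5=0 w2=1 clk=1 w4=0 w6=1 w3=0 w0=1 w7=1

4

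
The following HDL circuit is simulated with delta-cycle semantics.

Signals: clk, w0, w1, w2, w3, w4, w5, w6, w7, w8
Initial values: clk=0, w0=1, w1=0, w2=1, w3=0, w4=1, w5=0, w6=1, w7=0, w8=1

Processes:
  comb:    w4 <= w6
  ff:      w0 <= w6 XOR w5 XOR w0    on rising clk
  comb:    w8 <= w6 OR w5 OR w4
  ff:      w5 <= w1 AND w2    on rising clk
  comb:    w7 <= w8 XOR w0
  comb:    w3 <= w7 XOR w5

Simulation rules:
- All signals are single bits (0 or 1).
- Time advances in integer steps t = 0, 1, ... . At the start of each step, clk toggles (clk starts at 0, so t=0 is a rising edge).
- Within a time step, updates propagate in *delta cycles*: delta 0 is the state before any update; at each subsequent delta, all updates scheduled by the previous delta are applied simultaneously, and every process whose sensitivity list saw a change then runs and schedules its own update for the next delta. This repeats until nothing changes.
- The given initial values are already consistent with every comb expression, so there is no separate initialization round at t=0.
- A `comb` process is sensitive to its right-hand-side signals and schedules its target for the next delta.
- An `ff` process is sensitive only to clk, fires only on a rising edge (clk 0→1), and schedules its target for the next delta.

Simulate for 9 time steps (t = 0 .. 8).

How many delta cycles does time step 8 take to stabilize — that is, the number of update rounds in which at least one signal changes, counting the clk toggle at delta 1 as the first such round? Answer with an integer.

4

t=0 Δ0: w6=1 w7=0 w8=1 w0=1 clk=0 w2=1 w3=0 w4=1 w1=0 w5=0
  Δ1: clk:0→1
  Δ2: w0:1→0
  Δ3: w7:0→1
  Δ4: w3:0→1
  (4Δ to stable)
t=1 Δ0: w6=1 w7=1 w8=1 w0=0 clk=1 w2=1 w3=1 w4=1 w1=0 w5=0
  Δ1: clk:1→0
  (1Δ to stable)
t=2 Δ0: w6=1 w7=1 w8=1 w0=0 clk=0 w2=1 w3=1 w4=1 w1=0 w5=0
  Δ1: clk:0→1
  Δ2: w0:0→1
  Δ3: w7:1→0
  Δ4: w3:1→0
  (4Δ to stable)
t=3 Δ0: w6=1 w7=0 w8=1 w0=1 clk=1 w2=1 w3=0 w4=1 w1=0 w5=0
  Δ1: clk:1→0
  (1Δ to stable)
t=4 Δ0: w6=1 w7=0 w8=1 w0=1 clk=0 w2=1 w3=0 w4=1 w1=0 w5=0
  Δ1: clk:0→1
  Δ2: w0:1→0
  Δ3: w7:0→1
  Δ4: w3:0→1
  (4Δ to stable)
t=5 Δ0: w6=1 w7=1 w8=1 w0=0 clk=1 w2=1 w3=1 w4=1 w1=0 w5=0
  Δ1: clk:1→0
  (1Δ to stable)
t=6 Δ0: w6=1 w7=1 w8=1 w0=0 clk=0 w2=1 w3=1 w4=1 w1=0 w5=0
  Δ1: clk:0→1
  Δ2: w0:0→1
  Δ3: w7:1→0
  Δ4: w3:1→0
  (4Δ to stable)
t=7 Δ0: w6=1 w7=0 w8=1 w0=1 clk=1 w2=1 w3=0 w4=1 w1=0 w5=0
  Δ1: clk:1→0
  (1Δ to stable)
t=8 Δ0: w6=1 w7=0 w8=1 w0=1 clk=0 w2=1 w3=0 w4=1 w1=0 w5=0
  Δ1: clk:0→1
  Δ2: w0:1→0
  Δ3: w7:0→1
  Δ4: w3:0→1
  (4Δ to stable)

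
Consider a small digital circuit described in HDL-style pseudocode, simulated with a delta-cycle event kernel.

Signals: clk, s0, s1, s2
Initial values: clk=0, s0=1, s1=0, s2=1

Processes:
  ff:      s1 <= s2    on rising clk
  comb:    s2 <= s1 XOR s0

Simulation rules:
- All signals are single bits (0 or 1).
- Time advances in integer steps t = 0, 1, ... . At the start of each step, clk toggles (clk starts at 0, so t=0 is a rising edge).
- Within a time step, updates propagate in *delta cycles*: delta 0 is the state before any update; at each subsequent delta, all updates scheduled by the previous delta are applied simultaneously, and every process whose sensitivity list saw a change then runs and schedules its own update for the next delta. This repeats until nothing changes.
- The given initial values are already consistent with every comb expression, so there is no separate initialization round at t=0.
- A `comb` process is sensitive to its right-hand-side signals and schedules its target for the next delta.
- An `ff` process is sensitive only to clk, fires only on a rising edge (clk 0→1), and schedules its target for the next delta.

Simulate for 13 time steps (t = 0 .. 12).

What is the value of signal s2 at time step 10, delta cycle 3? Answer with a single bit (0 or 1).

1

t0.Δ0 s2=1 s1=0 clk=0 s0=1
t0.Δ1 s2=1 s1=0 clk=1 s0=1
t0.Δ2 s2=1 s1=1 clk=1 s0=1
t0.Δ3 s2=0 s1=1 clk=1 s0=1
t1.Δ0 s2=0 s1=1 clk=1 s0=1
t1.Δ1 s2=0 s1=1 clk=0 s0=1
t2.Δ0 s2=0 s1=1 clk=0 s0=1
t2.Δ1 s2=0 s1=1 clk=1 s0=1
t2.Δ2 s2=0 s1=0 clk=1 s0=1
t2.Δ3 s2=1 s1=0 clk=1 s0=1
t3.Δ0 s2=1 s1=0 clk=1 s0=1
t3.Δ1 s2=1 s1=0 clk=0 s0=1
t4.Δ0 s2=1 s1=0 clk=0 s0=1
t4.Δ1 s2=1 s1=0 clk=1 s0=1
t4.Δ2 s2=1 s1=1 clk=1 s0=1
t4.Δ3 s2=0 s1=1 clk=1 s0=1
t5.Δ0 s2=0 s1=1 clk=1 s0=1
t5.Δ1 s2=0 s1=1 clk=0 s0=1
t6.Δ0 s2=0 s1=1 clk=0 s0=1
t6.Δ1 s2=0 s1=1 clk=1 s0=1
t6.Δ2 s2=0 s1=0 clk=1 s0=1
t6.Δ3 s2=1 s1=0 clk=1 s0=1
t7.Δ0 s2=1 s1=0 clk=1 s0=1
t7.Δ1 s2=1 s1=0 clk=0 s0=1
t8.Δ0 s2=1 s1=0 clk=0 s0=1
t8.Δ1 s2=1 s1=0 clk=1 s0=1
t8.Δ2 s2=1 s1=1 clk=1 s0=1
t8.Δ3 s2=0 s1=1 clk=1 s0=1
t9.Δ0 s2=0 s1=1 clk=1 s0=1
t9.Δ1 s2=0 s1=1 clk=0 s0=1
t10.Δ0 s2=0 s1=1 clk=0 s0=1
t10.Δ1 s2=0 s1=1 clk=1 s0=1
t10.Δ2 s2=0 s1=0 clk=1 s0=1
t10.Δ3 s2=1 s1=0 clk=1 s0=1
t11.Δ0 s2=1 s1=0 clk=1 s0=1
t11.Δ1 s2=1 s1=0 clk=0 s0=1
t12.Δ0 s2=1 s1=0 clk=0 s0=1
t12.Δ1 s2=1 s1=0 clk=1 s0=1
t12.Δ2 s2=1 s1=1 clk=1 s0=1
t12.Δ3 s2=0 s1=1 clk=1 s0=1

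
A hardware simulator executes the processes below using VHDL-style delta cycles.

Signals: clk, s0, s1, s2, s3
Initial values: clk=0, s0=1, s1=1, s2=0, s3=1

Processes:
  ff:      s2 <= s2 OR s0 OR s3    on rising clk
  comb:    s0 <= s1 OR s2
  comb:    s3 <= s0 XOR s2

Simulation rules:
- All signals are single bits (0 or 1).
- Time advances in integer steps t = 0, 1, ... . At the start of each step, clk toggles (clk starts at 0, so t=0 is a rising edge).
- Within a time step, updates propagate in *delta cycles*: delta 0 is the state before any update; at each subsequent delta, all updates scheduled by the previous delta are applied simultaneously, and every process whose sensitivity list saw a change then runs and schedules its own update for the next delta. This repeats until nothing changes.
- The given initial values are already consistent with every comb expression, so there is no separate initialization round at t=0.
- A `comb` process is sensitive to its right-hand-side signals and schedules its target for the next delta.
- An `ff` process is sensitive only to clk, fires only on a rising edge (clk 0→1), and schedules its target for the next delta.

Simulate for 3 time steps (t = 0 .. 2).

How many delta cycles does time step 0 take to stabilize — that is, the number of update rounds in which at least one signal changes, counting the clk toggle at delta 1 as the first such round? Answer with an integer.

3

[bits: clk,s2,s0,s1,s3]
t=0: Δ0=00111 Δ1=10111 Δ2=11111 Δ3=11110 | 3Δ
t=1: Δ0=11110 Δ1=01110 | 1Δ
t=2: Δ0=01110 Δ1=11110 | 1Δ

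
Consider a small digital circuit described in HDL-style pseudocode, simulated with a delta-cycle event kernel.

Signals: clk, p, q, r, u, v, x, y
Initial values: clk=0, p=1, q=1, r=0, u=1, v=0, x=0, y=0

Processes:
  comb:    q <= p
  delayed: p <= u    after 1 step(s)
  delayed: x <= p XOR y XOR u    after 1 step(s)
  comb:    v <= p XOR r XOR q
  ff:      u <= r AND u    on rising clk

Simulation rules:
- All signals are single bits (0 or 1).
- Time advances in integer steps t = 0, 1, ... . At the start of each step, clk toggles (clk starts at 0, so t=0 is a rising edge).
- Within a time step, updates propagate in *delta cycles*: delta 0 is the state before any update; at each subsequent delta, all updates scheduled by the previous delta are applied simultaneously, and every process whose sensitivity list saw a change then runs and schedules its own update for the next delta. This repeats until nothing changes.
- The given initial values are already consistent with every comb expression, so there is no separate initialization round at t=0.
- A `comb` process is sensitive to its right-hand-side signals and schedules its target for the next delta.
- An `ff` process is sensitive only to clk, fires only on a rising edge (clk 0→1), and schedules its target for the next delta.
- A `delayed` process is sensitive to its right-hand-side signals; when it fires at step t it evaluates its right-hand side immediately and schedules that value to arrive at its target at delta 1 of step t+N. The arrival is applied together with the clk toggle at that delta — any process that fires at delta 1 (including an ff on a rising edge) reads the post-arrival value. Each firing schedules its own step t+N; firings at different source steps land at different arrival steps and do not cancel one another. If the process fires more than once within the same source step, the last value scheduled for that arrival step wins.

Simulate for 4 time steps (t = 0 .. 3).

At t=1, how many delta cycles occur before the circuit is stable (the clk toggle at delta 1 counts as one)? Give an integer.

3

t0.Δ0 q=1 x=0 clk=0 y=0 v=0 r=0 p=1 u=1
t0.Δ1 q=1 x=0 clk=1 y=0 v=0 r=0 p=1 u=1
t0.Δ2 q=1 x=0 clk=1 y=0 v=0 r=0 p=1 u=0
t1.Δ0 q=1 x=0 clk=1 y=0 v=0 r=0 p=1 u=0
t1.Δ1 q=1 x=1 clk=0 y=0 v=0 r=0 p=0 u=0
t1.Δ2 q=0 x=1 clk=0 y=0 v=1 r=0 p=0 u=0
t1.Δ3 q=0 x=1 clk=0 y=0 v=0 r=0 p=0 u=0
t2.Δ0 q=0 x=1 clk=0 y=0 v=0 r=0 p=0 u=0
t2.Δ1 q=0 x=0 clk=1 y=0 v=0 r=0 p=0 u=0
t3.Δ0 q=0 x=0 clk=1 y=0 v=0 r=0 p=0 u=0
t3.Δ1 q=0 x=0 clk=0 y=0 v=0 r=0 p=0 u=0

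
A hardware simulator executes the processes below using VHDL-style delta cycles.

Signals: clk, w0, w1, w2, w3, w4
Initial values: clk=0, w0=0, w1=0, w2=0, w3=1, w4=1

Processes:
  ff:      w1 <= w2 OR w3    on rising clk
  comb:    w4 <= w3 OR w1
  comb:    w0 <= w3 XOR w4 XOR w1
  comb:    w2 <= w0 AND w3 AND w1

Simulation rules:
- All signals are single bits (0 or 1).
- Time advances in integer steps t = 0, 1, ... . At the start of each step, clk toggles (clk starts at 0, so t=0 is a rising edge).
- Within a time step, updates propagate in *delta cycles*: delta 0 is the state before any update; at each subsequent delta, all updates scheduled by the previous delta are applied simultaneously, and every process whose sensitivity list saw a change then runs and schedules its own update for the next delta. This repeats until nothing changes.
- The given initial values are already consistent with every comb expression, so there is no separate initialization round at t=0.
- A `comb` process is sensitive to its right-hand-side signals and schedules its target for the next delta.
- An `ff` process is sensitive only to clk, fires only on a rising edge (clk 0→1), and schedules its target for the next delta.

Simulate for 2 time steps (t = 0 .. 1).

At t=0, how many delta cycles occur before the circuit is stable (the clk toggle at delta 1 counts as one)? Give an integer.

4

[bits: clk,w3,w4,w0,w2,w1]
t=0: Δ0=011000 Δ1=111000 Δ2=111001 Δ3=111101 Δ4=111111 | 4Δ
t=1: Δ0=111111 Δ1=011111 | 1Δ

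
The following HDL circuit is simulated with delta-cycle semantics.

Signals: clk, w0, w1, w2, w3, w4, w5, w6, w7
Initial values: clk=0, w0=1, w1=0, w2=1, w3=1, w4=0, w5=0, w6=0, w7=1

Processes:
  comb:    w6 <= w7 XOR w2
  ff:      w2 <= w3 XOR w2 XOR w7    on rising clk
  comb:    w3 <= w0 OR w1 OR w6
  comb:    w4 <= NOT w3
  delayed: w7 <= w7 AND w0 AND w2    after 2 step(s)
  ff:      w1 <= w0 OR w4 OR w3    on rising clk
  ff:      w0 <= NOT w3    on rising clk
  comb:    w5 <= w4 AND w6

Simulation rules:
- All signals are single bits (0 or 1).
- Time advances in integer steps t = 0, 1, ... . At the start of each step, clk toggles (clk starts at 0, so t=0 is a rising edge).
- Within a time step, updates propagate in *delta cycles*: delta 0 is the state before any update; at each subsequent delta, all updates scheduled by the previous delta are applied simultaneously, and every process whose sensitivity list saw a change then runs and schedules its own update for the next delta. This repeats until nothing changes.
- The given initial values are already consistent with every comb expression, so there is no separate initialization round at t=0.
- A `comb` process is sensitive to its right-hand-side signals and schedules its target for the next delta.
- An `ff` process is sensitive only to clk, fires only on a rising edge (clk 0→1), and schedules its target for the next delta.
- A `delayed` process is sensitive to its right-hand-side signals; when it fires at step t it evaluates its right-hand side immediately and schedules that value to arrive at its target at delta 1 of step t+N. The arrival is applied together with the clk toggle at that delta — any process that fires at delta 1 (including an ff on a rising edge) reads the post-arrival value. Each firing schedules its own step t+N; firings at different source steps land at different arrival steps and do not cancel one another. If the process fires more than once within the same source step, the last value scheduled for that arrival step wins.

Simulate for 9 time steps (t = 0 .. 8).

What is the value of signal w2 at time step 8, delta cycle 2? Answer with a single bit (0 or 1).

t0.Δ0 w3=1 w1=0 w7=1 w4=0 w6=0 w2=1 w0=1 clk=0 w5=0
t0.Δ1 w3=1 w1=0 w7=1 w4=0 w6=0 w2=1 w0=1 clk=1 w5=0
t0.Δ2 w3=1 w1=1 w7=1 w4=0 w6=0 w2=1 w0=0 clk=1 w5=0
t1.Δ0 w3=1 w1=1 w7=1 w4=0 w6=0 w2=1 w0=0 clk=1 w5=0
t1.Δ1 w3=1 w1=1 w7=1 w4=0 w6=0 w2=1 w0=0 clk=0 w5=0
t2.Δ0 w3=1 w1=1 w7=1 w4=0 w6=0 w2=1 w0=0 clk=0 w5=0
t2.Δ1 w3=1 w1=1 w7=0 w4=0 w6=0 w2=1 w0=0 clk=1 w5=0
t2.Δ2 w3=1 w1=1 w7=0 w4=0 w6=1 w2=0 w0=0 clk=1 w5=0
t2.Δ3 w3=1 w1=1 w7=0 w4=0 w6=0 w2=0 w0=0 clk=1 w5=0
t3.Δ0 w3=1 w1=1 w7=0 w4=0 w6=0 w2=0 w0=0 clk=1 w5=0
t3.Δ1 w3=1 w1=1 w7=0 w4=0 w6=0 w2=0 w0=0 clk=0 w5=0
t4.Δ0 w3=1 w1=1 w7=0 w4=0 w6=0 w2=0 w0=0 clk=0 w5=0
t4.Δ1 w3=1 w1=1 w7=0 w4=0 w6=0 w2=0 w0=0 clk=1 w5=0
t4.Δ2 w3=1 w1=1 w7=0 w4=0 w6=0 w2=1 w0=0 clk=1 w5=0
t4.Δ3 w3=1 w1=1 w7=0 w4=0 w6=1 w2=1 w0=0 clk=1 w5=0
t5.Δ0 w3=1 w1=1 w7=0 w4=0 w6=1 w2=1 w0=0 clk=1 w5=0
t5.Δ1 w3=1 w1=1 w7=0 w4=0 w6=1 w2=1 w0=0 clk=0 w5=0
t6.Δ0 w3=1 w1=1 w7=0 w4=0 w6=1 w2=1 w0=0 clk=0 w5=0
t6.Δ1 w3=1 w1=1 w7=0 w4=0 w6=1 w2=1 w0=0 clk=1 w5=0
t6.Δ2 w3=1 w1=1 w7=0 w4=0 w6=1 w2=0 w0=0 clk=1 w5=0
t6.Δ3 w3=1 w1=1 w7=0 w4=0 w6=0 w2=0 w0=0 clk=1 w5=0
t7.Δ0 w3=1 w1=1 w7=0 w4=0 w6=0 w2=0 w0=0 clk=1 w5=0
t7.Δ1 w3=1 w1=1 w7=0 w4=0 w6=0 w2=0 w0=0 clk=0 w5=0
t8.Δ0 w3=1 w1=1 w7=0 w4=0 w6=0 w2=0 w0=0 clk=0 w5=0
t8.Δ1 w3=1 w1=1 w7=0 w4=0 w6=0 w2=0 w0=0 clk=1 w5=0
t8.Δ2 w3=1 w1=1 w7=0 w4=0 w6=0 w2=1 w0=0 clk=1 w5=0
t8.Δ3 w3=1 w1=1 w7=0 w4=0 w6=1 w2=1 w0=0 clk=1 w5=0

1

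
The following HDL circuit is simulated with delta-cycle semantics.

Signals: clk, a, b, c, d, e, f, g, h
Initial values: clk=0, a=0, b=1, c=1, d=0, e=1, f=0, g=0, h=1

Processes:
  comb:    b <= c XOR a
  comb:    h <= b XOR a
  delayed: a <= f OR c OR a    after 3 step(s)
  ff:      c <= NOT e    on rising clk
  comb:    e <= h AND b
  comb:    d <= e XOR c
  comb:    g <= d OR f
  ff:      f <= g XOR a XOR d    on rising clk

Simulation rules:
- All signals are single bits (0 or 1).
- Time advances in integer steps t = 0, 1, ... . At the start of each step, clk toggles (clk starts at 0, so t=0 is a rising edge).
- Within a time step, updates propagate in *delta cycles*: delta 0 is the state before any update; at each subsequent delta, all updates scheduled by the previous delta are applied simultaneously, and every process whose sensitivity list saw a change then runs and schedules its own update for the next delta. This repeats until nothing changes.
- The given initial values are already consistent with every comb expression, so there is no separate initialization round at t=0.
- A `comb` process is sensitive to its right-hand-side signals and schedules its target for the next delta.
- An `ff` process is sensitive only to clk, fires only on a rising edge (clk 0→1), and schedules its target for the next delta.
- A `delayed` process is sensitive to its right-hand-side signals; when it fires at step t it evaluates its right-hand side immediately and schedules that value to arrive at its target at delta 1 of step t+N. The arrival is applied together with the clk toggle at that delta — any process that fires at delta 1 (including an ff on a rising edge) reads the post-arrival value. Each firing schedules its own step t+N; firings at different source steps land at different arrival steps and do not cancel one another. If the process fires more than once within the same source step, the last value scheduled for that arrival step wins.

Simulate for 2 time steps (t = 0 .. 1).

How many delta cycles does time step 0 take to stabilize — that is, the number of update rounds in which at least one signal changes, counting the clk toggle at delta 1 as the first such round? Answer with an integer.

t=0 Δ0: b=1 e=1 d=0 a=0 f=0 clk=0 c=1 g=0 h=1
  Δ1: clk:0→1
  Δ2: c:1→0
  Δ3: b:1→0, d:0→1
  Δ4: e:1→0, g:0→1, h:1→0
  Δ5: d:1→0
  Δ6: g:1→0
  (6Δ to stable)
t=1 Δ0: b=0 e=0 d=0 a=0 f=0 clk=1 c=0 g=0 h=0
  Δ1: clk:1→0
  (1Δ to stable)

6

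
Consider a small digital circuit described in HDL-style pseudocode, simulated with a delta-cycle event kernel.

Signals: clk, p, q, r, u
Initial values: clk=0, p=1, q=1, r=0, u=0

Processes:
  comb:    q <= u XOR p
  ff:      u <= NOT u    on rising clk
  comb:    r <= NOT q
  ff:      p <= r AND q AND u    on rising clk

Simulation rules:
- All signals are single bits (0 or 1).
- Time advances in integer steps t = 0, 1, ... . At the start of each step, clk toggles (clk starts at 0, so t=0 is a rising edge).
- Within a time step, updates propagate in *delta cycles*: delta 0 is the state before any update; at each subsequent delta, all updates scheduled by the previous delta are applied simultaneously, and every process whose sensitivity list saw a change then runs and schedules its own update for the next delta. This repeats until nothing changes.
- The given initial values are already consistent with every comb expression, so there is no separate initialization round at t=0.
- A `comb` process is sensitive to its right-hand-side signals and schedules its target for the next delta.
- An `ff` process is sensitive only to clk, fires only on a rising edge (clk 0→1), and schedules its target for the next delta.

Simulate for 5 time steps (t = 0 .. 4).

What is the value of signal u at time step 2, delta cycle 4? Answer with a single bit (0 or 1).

t0.Δ0 r=0 clk=0 p=1 u=0 q=1
t0.Δ1 r=0 clk=1 p=1 u=0 q=1
t0.Δ2 r=0 clk=1 p=0 u=1 q=1
t1.Δ0 r=0 clk=1 p=0 u=1 q=1
t1.Δ1 r=0 clk=0 p=0 u=1 q=1
t2.Δ0 r=0 clk=0 p=0 u=1 q=1
t2.Δ1 r=0 clk=1 p=0 u=1 q=1
t2.Δ2 r=0 clk=1 p=0 u=0 q=1
t2.Δ3 r=0 clk=1 p=0 u=0 q=0
t2.Δ4 r=1 clk=1 p=0 u=0 q=0
t3.Δ0 r=1 clk=1 p=0 u=0 q=0
t3.Δ1 r=1 clk=0 p=0 u=0 q=0
t4.Δ0 r=1 clk=0 p=0 u=0 q=0
t4.Δ1 r=1 clk=1 p=0 u=0 q=0
t4.Δ2 r=1 clk=1 p=0 u=1 q=0
t4.Δ3 r=1 clk=1 p=0 u=1 q=1
t4.Δ4 r=0 clk=1 p=0 u=1 q=1

0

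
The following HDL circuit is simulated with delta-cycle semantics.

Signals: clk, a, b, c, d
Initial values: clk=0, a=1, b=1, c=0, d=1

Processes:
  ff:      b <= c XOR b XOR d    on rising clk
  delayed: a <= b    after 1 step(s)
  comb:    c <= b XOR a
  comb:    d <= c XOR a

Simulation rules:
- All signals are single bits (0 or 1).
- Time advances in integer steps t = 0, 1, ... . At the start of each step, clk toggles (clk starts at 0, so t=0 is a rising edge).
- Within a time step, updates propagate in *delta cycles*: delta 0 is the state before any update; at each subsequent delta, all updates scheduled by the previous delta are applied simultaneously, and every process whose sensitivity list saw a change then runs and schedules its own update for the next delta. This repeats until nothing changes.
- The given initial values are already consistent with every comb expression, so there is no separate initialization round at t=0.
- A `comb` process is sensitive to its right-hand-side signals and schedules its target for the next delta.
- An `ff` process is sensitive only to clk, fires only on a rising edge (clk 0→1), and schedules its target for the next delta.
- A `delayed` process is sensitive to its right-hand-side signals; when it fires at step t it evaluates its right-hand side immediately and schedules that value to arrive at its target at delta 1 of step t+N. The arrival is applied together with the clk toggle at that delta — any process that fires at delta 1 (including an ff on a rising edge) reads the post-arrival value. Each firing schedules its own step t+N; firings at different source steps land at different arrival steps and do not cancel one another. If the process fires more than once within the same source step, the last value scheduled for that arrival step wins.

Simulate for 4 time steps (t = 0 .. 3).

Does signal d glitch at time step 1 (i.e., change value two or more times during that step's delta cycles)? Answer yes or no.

yes

t=0 Δ0: clk=0 d=1 c=0 a=1 b=1
  Δ1: clk:0→1
  Δ2: b:1→0
  Δ3: c:0→1
  Δ4: d:1→0
  (4Δ to stable)
t=1 Δ0: clk=1 d=0 c=1 a=1 b=0
  Δ1: clk:1→0, a:1→0
  Δ2: d:0→1, c:1→0
  Δ3: d:1→0
  (3Δ to stable)
t=2 Δ0: clk=0 d=0 c=0 a=0 b=0
  Δ1: clk:0→1
  (1Δ to stable)
t=3 Δ0: clk=1 d=0 c=0 a=0 b=0
  Δ1: clk:1→0
  (1Δ to stable)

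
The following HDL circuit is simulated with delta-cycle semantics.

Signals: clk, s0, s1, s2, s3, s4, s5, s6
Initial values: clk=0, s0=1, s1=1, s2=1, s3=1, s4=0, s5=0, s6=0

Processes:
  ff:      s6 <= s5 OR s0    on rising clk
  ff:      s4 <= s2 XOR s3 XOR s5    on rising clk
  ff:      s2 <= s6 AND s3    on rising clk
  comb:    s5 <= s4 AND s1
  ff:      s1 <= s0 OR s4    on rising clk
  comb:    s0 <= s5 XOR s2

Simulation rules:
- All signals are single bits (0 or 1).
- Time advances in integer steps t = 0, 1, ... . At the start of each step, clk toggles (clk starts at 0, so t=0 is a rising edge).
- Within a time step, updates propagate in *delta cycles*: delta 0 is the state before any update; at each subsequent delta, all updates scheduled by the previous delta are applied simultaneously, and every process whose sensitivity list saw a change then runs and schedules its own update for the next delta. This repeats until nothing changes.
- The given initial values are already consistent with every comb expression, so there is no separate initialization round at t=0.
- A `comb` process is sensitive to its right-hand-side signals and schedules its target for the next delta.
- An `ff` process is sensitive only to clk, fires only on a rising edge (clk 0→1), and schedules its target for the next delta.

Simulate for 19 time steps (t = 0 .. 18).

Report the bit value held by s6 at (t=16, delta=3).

t0.Δ0 s5=0 s2=1 s6=0 s4=0 clk=0 s0=1 s1=1 s3=1
t0.Δ1 s5=0 s2=1 s6=0 s4=0 clk=1 s0=1 s1=1 s3=1
t0.Δ2 s5=0 s2=0 s6=1 s4=0 clk=1 s0=1 s1=1 s3=1
t0.Δ3 s5=0 s2=0 s6=1 s4=0 clk=1 s0=0 s1=1 s3=1
t1.Δ0 s5=0 s2=0 s6=1 s4=0 clk=1 s0=0 s1=1 s3=1
t1.Δ1 s5=0 s2=0 s6=1 s4=0 clk=0 s0=0 s1=1 s3=1
t2.Δ0 s5=0 s2=0 s6=1 s4=0 clk=0 s0=0 s1=1 s3=1
t2.Δ1 s5=0 s2=0 s6=1 s4=0 clk=1 s0=0 s1=1 s3=1
t2.Δ2 s5=0 s2=1 s6=0 s4=1 clk=1 s0=0 s1=0 s3=1
t2.Δ3 s5=0 s2=1 s6=0 s4=1 clk=1 s0=1 s1=0 s3=1
t3.Δ0 s5=0 s2=1 s6=0 s4=1 clk=1 s0=1 s1=0 s3=1
t3.Δ1 s5=0 s2=1 s6=0 s4=1 clk=0 s0=1 s1=0 s3=1
t4.Δ0 s5=0 s2=1 s6=0 s4=1 clk=0 s0=1 s1=0 s3=1
t4.Δ1 s5=0 s2=1 s6=0 s4=1 clk=1 s0=1 s1=0 s3=1
t4.Δ2 s5=0 s2=0 s6=1 s4=0 clk=1 s0=1 s1=1 s3=1
t4.Δ3 s5=0 s2=0 s6=1 s4=0 clk=1 s0=0 s1=1 s3=1
t5.Δ0 s5=0 s2=0 s6=1 s4=0 clk=1 s0=0 s1=1 s3=1
t5.Δ1 s5=0 s2=0 s6=1 s4=0 clk=0 s0=0 s1=1 s3=1
t6.Δ0 s5=0 s2=0 s6=1 s4=0 clk=0 s0=0 s1=1 s3=1
t6.Δ1 s5=0 s2=0 s6=1 s4=0 clk=1 s0=0 s1=1 s3=1
t6.Δ2 s5=0 s2=1 s6=0 s4=1 clk=1 s0=0 s1=0 s3=1
t6.Δ3 s5=0 s2=1 s6=0 s4=1 clk=1 s0=1 s1=0 s3=1
t7.Δ0 s5=0 s2=1 s6=0 s4=1 clk=1 s0=1 s1=0 s3=1
t7.Δ1 s5=0 s2=1 s6=0 s4=1 clk=0 s0=1 s1=0 s3=1
t8.Δ0 s5=0 s2=1 s6=0 s4=1 clk=0 s0=1 s1=0 s3=1
t8.Δ1 s5=0 s2=1 s6=0 s4=1 clk=1 s0=1 s1=0 s3=1
t8.Δ2 s5=0 s2=0 s6=1 s4=0 clk=1 s0=1 s1=1 s3=1
t8.Δ3 s5=0 s2=0 s6=1 s4=0 clk=1 s0=0 s1=1 s3=1
t9.Δ0 s5=0 s2=0 s6=1 s4=0 clk=1 s0=0 s1=1 s3=1
t9.Δ1 s5=0 s2=0 s6=1 s4=0 clk=0 s0=0 s1=1 s3=1
t10.Δ0 s5=0 s2=0 s6=1 s4=0 clk=0 s0=0 s1=1 s3=1
t10.Δ1 s5=0 s2=0 s6=1 s4=0 clk=1 s0=0 s1=1 s3=1
t10.Δ2 s5=0 s2=1 s6=0 s4=1 clk=1 s0=0 s1=0 s3=1
t10.Δ3 s5=0 s2=1 s6=0 s4=1 clk=1 s0=1 s1=0 s3=1
t11.Δ0 s5=0 s2=1 s6=0 s4=1 clk=1 s0=1 s1=0 s3=1
t11.Δ1 s5=0 s2=1 s6=0 s4=1 clk=0 s0=1 s1=0 s3=1
t12.Δ0 s5=0 s2=1 s6=0 s4=1 clk=0 s0=1 s1=0 s3=1
t12.Δ1 s5=0 s2=1 s6=0 s4=1 clk=1 s0=1 s1=0 s3=1
t12.Δ2 s5=0 s2=0 s6=1 s4=0 clk=1 s0=1 s1=1 s3=1
t12.Δ3 s5=0 s2=0 s6=1 s4=0 clk=1 s0=0 s1=1 s3=1
t13.Δ0 s5=0 s2=0 s6=1 s4=0 clk=1 s0=0 s1=1 s3=1
t13.Δ1 s5=0 s2=0 s6=1 s4=0 clk=0 s0=0 s1=1 s3=1
t14.Δ0 s5=0 s2=0 s6=1 s4=0 clk=0 s0=0 s1=1 s3=1
t14.Δ1 s5=0 s2=0 s6=1 s4=0 clk=1 s0=0 s1=1 s3=1
t14.Δ2 s5=0 s2=1 s6=0 s4=1 clk=1 s0=0 s1=0 s3=1
t14.Δ3 s5=0 s2=1 s6=0 s4=1 clk=1 s0=1 s1=0 s3=1
t15.Δ0 s5=0 s2=1 s6=0 s4=1 clk=1 s0=1 s1=0 s3=1
t15.Δ1 s5=0 s2=1 s6=0 s4=1 clk=0 s0=1 s1=0 s3=1
t16.Δ0 s5=0 s2=1 s6=0 s4=1 clk=0 s0=1 s1=0 s3=1
t16.Δ1 s5=0 s2=1 s6=0 s4=1 clk=1 s0=1 s1=0 s3=1
t16.Δ2 s5=0 s2=0 s6=1 s4=0 clk=1 s0=1 s1=1 s3=1
t16.Δ3 s5=0 s2=0 s6=1 s4=0 clk=1 s0=0 s1=1 s3=1
t17.Δ0 s5=0 s2=0 s6=1 s4=0 clk=1 s0=0 s1=1 s3=1
t17.Δ1 s5=0 s2=0 s6=1 s4=0 clk=0 s0=0 s1=1 s3=1
t18.Δ0 s5=0 s2=0 s6=1 s4=0 clk=0 s0=0 s1=1 s3=1
t18.Δ1 s5=0 s2=0 s6=1 s4=0 clk=1 s0=0 s1=1 s3=1
t18.Δ2 s5=0 s2=1 s6=0 s4=1 clk=1 s0=0 s1=0 s3=1
t18.Δ3 s5=0 s2=1 s6=0 s4=1 clk=1 s0=1 s1=0 s3=1

1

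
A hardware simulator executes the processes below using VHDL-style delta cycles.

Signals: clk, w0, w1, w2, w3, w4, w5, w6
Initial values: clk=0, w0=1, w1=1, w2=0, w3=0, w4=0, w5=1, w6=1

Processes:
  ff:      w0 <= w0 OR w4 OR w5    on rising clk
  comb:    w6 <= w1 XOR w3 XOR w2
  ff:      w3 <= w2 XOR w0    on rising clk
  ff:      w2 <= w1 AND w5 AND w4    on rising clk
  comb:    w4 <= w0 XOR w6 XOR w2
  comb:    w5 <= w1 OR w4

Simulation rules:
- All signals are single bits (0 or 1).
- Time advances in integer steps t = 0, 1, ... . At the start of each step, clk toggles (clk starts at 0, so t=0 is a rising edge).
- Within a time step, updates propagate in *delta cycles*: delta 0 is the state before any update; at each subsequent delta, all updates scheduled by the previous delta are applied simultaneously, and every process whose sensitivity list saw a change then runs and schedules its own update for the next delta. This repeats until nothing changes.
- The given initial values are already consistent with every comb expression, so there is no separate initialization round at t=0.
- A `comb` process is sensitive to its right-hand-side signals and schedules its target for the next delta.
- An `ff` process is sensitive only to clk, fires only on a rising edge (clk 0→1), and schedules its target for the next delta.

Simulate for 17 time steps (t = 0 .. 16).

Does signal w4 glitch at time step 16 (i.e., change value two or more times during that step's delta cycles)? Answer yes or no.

t0.Δ0 clk=0 w5=1 w2=0 w6=1 w3=0 w1=1 w4=0 w0=1
t0.Δ1 clk=1 w5=1 w2=0 w6=1 w3=0 w1=1 w4=0 w0=1
t0.Δ2 clk=1 w5=1 w2=0 w6=1 w3=1 w1=1 w4=0 w0=1
t0.Δ3 clk=1 w5=1 w2=0 w6=0 w3=1 w1=1 w4=0 w0=1
t0.Δ4 clk=1 w5=1 w2=0 w6=0 w3=1 w1=1 w4=1 w0=1
t1.Δ0 clk=1 w5=1 w2=0 w6=0 w3=1 w1=1 w4=1 w0=1
t1.Δ1 clk=0 w5=1 w2=0 w6=0 w3=1 w1=1 w4=1 w0=1
t2.Δ0 clk=0 w5=1 w2=0 w6=0 w3=1 w1=1 w4=1 w0=1
t2.Δ1 clk=1 w5=1 w2=0 w6=0 w3=1 w1=1 w4=1 w0=1
t2.Δ2 clk=1 w5=1 w2=1 w6=0 w3=1 w1=1 w4=1 w0=1
t2.Δ3 clk=1 w5=1 w2=1 w6=1 w3=1 w1=1 w4=0 w0=1
t2.Δ4 clk=1 w5=1 w2=1 w6=1 w3=1 w1=1 w4=1 w0=1
t3.Δ0 clk=1 w5=1 w2=1 w6=1 w3=1 w1=1 w4=1 w0=1
t3.Δ1 clk=0 w5=1 w2=1 w6=1 w3=1 w1=1 w4=1 w0=1
t4.Δ0 clk=0 w5=1 w2=1 w6=1 w3=1 w1=1 w4=1 w0=1
t4.Δ1 clk=1 w5=1 w2=1 w6=1 w3=1 w1=1 w4=1 w0=1
t4.Δ2 clk=1 w5=1 w2=1 w6=1 w3=0 w1=1 w4=1 w0=1
t4.Δ3 clk=1 w5=1 w2=1 w6=0 w3=0 w1=1 w4=1 w0=1
t4.Δ4 clk=1 w5=1 w2=1 w6=0 w3=0 w1=1 w4=0 w0=1
t5.Δ0 clk=1 w5=1 w2=1 w6=0 w3=0 w1=1 w4=0 w0=1
t5.Δ1 clk=0 w5=1 w2=1 w6=0 w3=0 w1=1 w4=0 w0=1
t6.Δ0 clk=0 w5=1 w2=1 w6=0 w3=0 w1=1 w4=0 w0=1
t6.Δ1 clk=1 w5=1 w2=1 w6=0 w3=0 w1=1 w4=0 w0=1
t6.Δ2 clk=1 w5=1 w2=0 w6=0 w3=0 w1=1 w4=0 w0=1
t6.Δ3 clk=1 w5=1 w2=0 w6=1 w3=0 w1=1 w4=1 w0=1
t6.Δ4 clk=1 w5=1 w2=0 w6=1 w3=0 w1=1 w4=0 w0=1
t7.Δ0 clk=1 w5=1 w2=0 w6=1 w3=0 w1=1 w4=0 w0=1
t7.Δ1 clk=0 w5=1 w2=0 w6=1 w3=0 w1=1 w4=0 w0=1
t8.Δ0 clk=0 w5=1 w2=0 w6=1 w3=0 w1=1 w4=0 w0=1
t8.Δ1 clk=1 w5=1 w2=0 w6=1 w3=0 w1=1 w4=0 w0=1
t8.Δ2 clk=1 w5=1 w2=0 w6=1 w3=1 w1=1 w4=0 w0=1
t8.Δ3 clk=1 w5=1 w2=0 w6=0 w3=1 w1=1 w4=0 w0=1
t8.Δ4 clk=1 w5=1 w2=0 w6=0 w3=1 w1=1 w4=1 w0=1
t9.Δ0 clk=1 w5=1 w2=0 w6=0 w3=1 w1=1 w4=1 w0=1
t9.Δ1 clk=0 w5=1 w2=0 w6=0 w3=1 w1=1 w4=1 w0=1
t10.Δ0 clk=0 w5=1 w2=0 w6=0 w3=1 w1=1 w4=1 w0=1
t10.Δ1 clk=1 w5=1 w2=0 w6=0 w3=1 w1=1 w4=1 w0=1
t10.Δ2 clk=1 w5=1 w2=1 w6=0 w3=1 w1=1 w4=1 w0=1
t10.Δ3 clk=1 w5=1 w2=1 w6=1 w3=1 w1=1 w4=0 w0=1
t10.Δ4 clk=1 w5=1 w2=1 w6=1 w3=1 w1=1 w4=1 w0=1
t11.Δ0 clk=1 w5=1 w2=1 w6=1 w3=1 w1=1 w4=1 w0=1
t11.Δ1 clk=0 w5=1 w2=1 w6=1 w3=1 w1=1 w4=1 w0=1
t12.Δ0 clk=0 w5=1 w2=1 w6=1 w3=1 w1=1 w4=1 w0=1
t12.Δ1 clk=1 w5=1 w2=1 w6=1 w3=1 w1=1 w4=1 w0=1
t12.Δ2 clk=1 w5=1 w2=1 w6=1 w3=0 w1=1 w4=1 w0=1
t12.Δ3 clk=1 w5=1 w2=1 w6=0 w3=0 w1=1 w4=1 w0=1
t12.Δ4 clk=1 w5=1 w2=1 w6=0 w3=0 w1=1 w4=0 w0=1
t13.Δ0 clk=1 w5=1 w2=1 w6=0 w3=0 w1=1 w4=0 w0=1
t13.Δ1 clk=0 w5=1 w2=1 w6=0 w3=0 w1=1 w4=0 w0=1
t14.Δ0 clk=0 w5=1 w2=1 w6=0 w3=0 w1=1 w4=0 w0=1
t14.Δ1 clk=1 w5=1 w2=1 w6=0 w3=0 w1=1 w4=0 w0=1
t14.Δ2 clk=1 w5=1 w2=0 w6=0 w3=0 w1=1 w4=0 w0=1
t14.Δ3 clk=1 w5=1 w2=0 w6=1 w3=0 w1=1 w4=1 w0=1
t14.Δ4 clk=1 w5=1 w2=0 w6=1 w3=0 w1=1 w4=0 w0=1
t15.Δ0 clk=1 w5=1 w2=0 w6=1 w3=0 w1=1 w4=0 w0=1
t15.Δ1 clk=0 w5=1 w2=0 w6=1 w3=0 w1=1 w4=0 w0=1
t16.Δ0 clk=0 w5=1 w2=0 w6=1 w3=0 w1=1 w4=0 w0=1
t16.Δ1 clk=1 w5=1 w2=0 w6=1 w3=0 w1=1 w4=0 w0=1
t16.Δ2 clk=1 w5=1 w2=0 w6=1 w3=1 w1=1 w4=0 w0=1
t16.Δ3 clk=1 w5=1 w2=0 w6=0 w3=1 w1=1 w4=0 w0=1
t16.Δ4 clk=1 w5=1 w2=0 w6=0 w3=1 w1=1 w4=1 w0=1

no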